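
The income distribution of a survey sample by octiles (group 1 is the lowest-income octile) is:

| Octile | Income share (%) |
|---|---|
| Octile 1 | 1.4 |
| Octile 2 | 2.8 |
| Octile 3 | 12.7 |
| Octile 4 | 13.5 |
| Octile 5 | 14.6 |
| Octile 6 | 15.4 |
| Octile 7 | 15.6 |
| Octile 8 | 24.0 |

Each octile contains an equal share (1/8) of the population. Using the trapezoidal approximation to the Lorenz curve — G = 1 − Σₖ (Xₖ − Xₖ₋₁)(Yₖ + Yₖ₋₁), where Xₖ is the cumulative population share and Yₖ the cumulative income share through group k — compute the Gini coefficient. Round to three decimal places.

Cumulative income shares Yₖ: 0.0140, 0.0420, 0.1690, 0.3040, 0.4500, 0.6040, 0.7600, 1.0000
Σ (Xₖ−Xₖ₋₁)(Yₖ+Yₖ₋₁) = (1/8)(0.0140+0.0000) + (1/8)(0.0420+0.0140) + (1/8)(0.1690+0.0420) + (1/8)(0.3040+0.1690) + (1/8)(0.4500+0.3040) + (1/8)(0.6040+0.4500) + (1/8)(0.7600+0.6040) + (1/8)(1.0000+0.7600)
  = 0.0017 + 0.0070 + 0.0264 + 0.0591 + 0.0943 + 0.1317 + 0.1705 + 0.2200 = 0.7107
G = 1 − 0.7107 = 0.2893

0.289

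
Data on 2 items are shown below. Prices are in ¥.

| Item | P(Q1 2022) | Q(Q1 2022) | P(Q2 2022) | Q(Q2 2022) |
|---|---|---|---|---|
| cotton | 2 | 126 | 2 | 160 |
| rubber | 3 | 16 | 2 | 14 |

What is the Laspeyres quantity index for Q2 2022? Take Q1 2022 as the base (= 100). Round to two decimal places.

120.67

Laspeyres quantity index uses base-period prices as weights.
ΣP(Q1 2022)·Q(Q2 2022) = 2×160 + 3×14 = 320 + 42 = 362
ΣP(Q1 2022)·Q(Q1 2022) = 2×126 + 3×16 = 252 + 48 = 300
Index = 362 / 300 × 100 = 120.6667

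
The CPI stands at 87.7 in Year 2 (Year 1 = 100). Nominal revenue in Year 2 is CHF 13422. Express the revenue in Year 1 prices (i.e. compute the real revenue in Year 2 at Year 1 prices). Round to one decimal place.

15304.4

Real = Nominal ÷ (Index/100) = 13422 ÷ (87.7/100)
     = 13422 ÷ 0.877 = 15304.4470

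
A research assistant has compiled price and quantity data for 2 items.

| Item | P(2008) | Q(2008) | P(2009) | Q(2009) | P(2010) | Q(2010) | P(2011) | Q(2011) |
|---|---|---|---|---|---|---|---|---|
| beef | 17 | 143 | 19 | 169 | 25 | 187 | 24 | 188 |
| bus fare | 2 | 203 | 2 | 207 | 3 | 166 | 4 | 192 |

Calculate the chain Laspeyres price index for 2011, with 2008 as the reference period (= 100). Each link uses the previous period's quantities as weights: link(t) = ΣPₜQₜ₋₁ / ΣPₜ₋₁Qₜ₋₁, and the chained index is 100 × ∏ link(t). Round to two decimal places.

Link 2008→2009:
ΣP(2009)Q(2008) = 19×143 + 2×203 = 2717 + 406 = 3123
ΣP(2008)Q(2008) = 17×143 + 2×203 = 2431 + 406 = 2837
link = 3123/2837 = 1.100811
Link 2009→2010:
ΣP(2010)Q(2009) = 25×169 + 3×207 = 4225 + 621 = 4846
ΣP(2009)Q(2009) = 19×169 + 2×207 = 3211 + 414 = 3625
link = 4846/3625 = 1.336828
Link 2010→2011:
ΣP(2011)Q(2010) = 24×187 + 4×166 = 4488 + 664 = 5152
ΣP(2010)Q(2010) = 25×187 + 3×166 = 4675 + 498 = 5173
link = 5152/5173 = 0.995940
Chained index = 100 × 1.100811 × 1.336828 × 0.995940 = 146.5620

146.56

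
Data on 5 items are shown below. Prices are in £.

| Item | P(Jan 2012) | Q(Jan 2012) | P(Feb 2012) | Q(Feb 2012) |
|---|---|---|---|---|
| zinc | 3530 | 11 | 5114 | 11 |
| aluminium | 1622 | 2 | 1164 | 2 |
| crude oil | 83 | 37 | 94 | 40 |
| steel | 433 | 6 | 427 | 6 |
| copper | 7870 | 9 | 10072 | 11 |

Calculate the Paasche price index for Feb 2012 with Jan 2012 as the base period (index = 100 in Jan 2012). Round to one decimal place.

130.6

Paasche price index uses current-period quantities as weights.
ΣP(Feb 2012)·Q(Feb 2012) = 5114×11 + 1164×2 + 94×40 + 427×6 + 10072×11 = 56254 + 2328 + 3760 + 2562 + 110792 = 175696
ΣP(Jan 2012)·Q(Feb 2012) = 3530×11 + 1622×2 + 83×40 + 433×6 + 7870×11 = 38830 + 3244 + 3320 + 2598 + 86570 = 134562
Index = 175696 / 134562 × 100 = 130.5688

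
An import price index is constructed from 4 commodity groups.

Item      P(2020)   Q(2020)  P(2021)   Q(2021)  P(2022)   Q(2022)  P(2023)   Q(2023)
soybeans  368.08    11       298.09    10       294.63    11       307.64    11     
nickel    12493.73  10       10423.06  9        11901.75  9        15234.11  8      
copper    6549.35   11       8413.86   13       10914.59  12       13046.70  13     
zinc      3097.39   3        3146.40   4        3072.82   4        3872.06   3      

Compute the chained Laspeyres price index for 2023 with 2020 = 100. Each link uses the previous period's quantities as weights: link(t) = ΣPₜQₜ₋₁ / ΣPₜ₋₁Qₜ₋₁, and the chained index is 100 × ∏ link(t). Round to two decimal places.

148.27

Link 2020→2021:
ΣP(2021)Q(2020) = 298.09×11 + 10423.06×10 + 8413.86×11 + 3146.40×3 = 3278.99 + 104230.6 + 92552.46 + 9439.2 = 209501.25
ΣP(2020)Q(2020) = 368.08×11 + 12493.73×10 + 6549.35×11 + 3097.39×3 = 4048.88 + 124937.3 + 72042.85 + 9292.17 = 210321.2
link = 209501.25/210321.2 = 0.996101
Link 2021→2022:
ΣP(2022)Q(2021) = 294.63×10 + 11901.75×9 + 10914.59×13 + 3072.82×4 = 2946.3 + 107115.75 + 141889.67 + 12291.28 = 264243
ΣP(2021)Q(2021) = 298.09×10 + 10423.06×9 + 8413.86×13 + 3146.40×4 = 2980.9 + 93807.54 + 109380.18 + 12585.6 = 218754.22
link = 264243/218754.22 = 1.207945
Link 2022→2023:
ΣP(2023)Q(2022) = 307.64×11 + 15234.11×9 + 13046.70×12 + 3872.06×4 = 3384.04 + 137106.99 + 156560.4 + 15488.24 = 312539.67
ΣP(2022)Q(2022) = 294.63×11 + 11901.75×9 + 10914.59×12 + 3072.82×4 = 3240.93 + 107115.75 + 130975.08 + 12291.28 = 253623.04
link = 312539.67/253623.04 = 1.232300
Chained index = 100 × 0.996101 × 1.207945 × 1.232300 = 148.2747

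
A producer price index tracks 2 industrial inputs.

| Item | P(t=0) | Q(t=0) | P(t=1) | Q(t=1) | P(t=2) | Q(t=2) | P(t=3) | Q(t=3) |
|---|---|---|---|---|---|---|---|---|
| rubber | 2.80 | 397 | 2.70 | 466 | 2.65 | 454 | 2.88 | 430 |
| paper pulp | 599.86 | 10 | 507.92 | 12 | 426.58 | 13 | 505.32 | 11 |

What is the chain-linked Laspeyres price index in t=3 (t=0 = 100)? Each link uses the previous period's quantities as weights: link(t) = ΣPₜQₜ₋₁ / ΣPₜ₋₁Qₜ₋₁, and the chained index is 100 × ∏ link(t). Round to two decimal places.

87.25

Link t=0→t=1:
ΣP(t=1)Q(t=0) = 2.70×397 + 507.92×10 = 1071.9 + 5079.2 = 6151.1
ΣP(t=0)Q(t=0) = 2.80×397 + 599.86×10 = 1111.6 + 5998.6 = 7110.2
link = 6151.1/7110.2 = 0.865109
Link t=1→t=2:
ΣP(t=2)Q(t=1) = 2.65×466 + 426.58×12 = 1234.9 + 5118.96 = 6353.86
ΣP(t=1)Q(t=1) = 2.70×466 + 507.92×12 = 1258.2 + 6095.04 = 7353.24
link = 6353.86/7353.24 = 0.864090
Link t=2→t=3:
ΣP(t=3)Q(t=2) = 2.88×454 + 505.32×13 = 1307.52 + 6569.16 = 7876.68
ΣP(t=2)Q(t=2) = 2.65×454 + 426.58×13 = 1203.1 + 5545.54 = 6748.64
link = 7876.68/6748.64 = 1.167151
Chained index = 100 × 0.865109 × 0.864090 × 1.167151 = 87.2483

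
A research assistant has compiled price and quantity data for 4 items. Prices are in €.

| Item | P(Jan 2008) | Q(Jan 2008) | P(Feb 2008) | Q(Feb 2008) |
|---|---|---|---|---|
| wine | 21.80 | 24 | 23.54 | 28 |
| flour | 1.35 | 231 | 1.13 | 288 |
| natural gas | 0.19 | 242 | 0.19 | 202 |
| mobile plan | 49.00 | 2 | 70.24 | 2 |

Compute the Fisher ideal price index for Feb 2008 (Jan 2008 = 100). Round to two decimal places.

Laspeyres component (base-period weights):
ΣP(Feb 2008)Q(Jan 2008) = 23.54×24 + 1.13×231 + 0.19×242 + 70.24×2 = 564.96 + 261.03 + 45.98 + 140.48 = 1012.45
ΣP(Jan 2008)Q(Jan 2008) = 21.80×24 + 1.35×231 + 0.19×242 + 49.00×2 = 523.2 + 311.85 + 45.98 + 98 = 979.03
L = 1012.45 / 979.03 × 100 = 103.4136
Paasche component (current-period weights):
ΣP(Feb 2008)Q(Feb 2008) = 23.54×28 + 1.13×288 + 0.19×202 + 70.24×2 = 659.12 + 325.44 + 38.38 + 140.48 = 1163.42
ΣP(Jan 2008)Q(Feb 2008) = 21.80×28 + 1.35×288 + 0.19×202 + 49.00×2 = 610.4 + 388.8 + 38.38 + 98 = 1135.58
P = 1163.42 / 1135.58 × 100 = 102.4516
Fisher = √(L × P) = √(103.4136 × 102.4516) = 102.9315

102.93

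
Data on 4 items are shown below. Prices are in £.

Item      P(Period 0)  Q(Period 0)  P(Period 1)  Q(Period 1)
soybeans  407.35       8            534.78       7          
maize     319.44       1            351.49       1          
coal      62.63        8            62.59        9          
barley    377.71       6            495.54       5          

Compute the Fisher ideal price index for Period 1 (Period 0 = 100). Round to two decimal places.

Laspeyres component (base-period weights):
ΣP(Period 1)Q(Period 0) = 534.78×8 + 351.49×1 + 62.59×8 + 495.54×6 = 4278.24 + 351.49 + 500.72 + 2973.24 = 8103.69
ΣP(Period 0)Q(Period 0) = 407.35×8 + 319.44×1 + 62.63×8 + 377.71×6 = 3258.8 + 319.44 + 501.04 + 2266.26 = 6345.54
L = 8103.69 / 6345.54 × 100 = 127.7069
Paasche component (current-period weights):
ΣP(Period 1)Q(Period 1) = 534.78×7 + 351.49×1 + 62.59×9 + 495.54×5 = 3743.46 + 351.49 + 563.31 + 2477.7 = 7135.96
ΣP(Period 0)Q(Period 1) = 407.35×7 + 319.44×1 + 62.63×9 + 377.71×5 = 2851.45 + 319.44 + 563.67 + 1888.55 = 5623.11
P = 7135.96 / 5623.11 × 100 = 126.9042
Fisher = √(L × P) = √(127.7069 × 126.9042) = 127.3049

127.30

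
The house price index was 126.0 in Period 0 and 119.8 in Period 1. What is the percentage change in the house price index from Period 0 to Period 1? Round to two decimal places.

-4.92%

Change = (119.8 − 126.0) / 126.0 × 100
       = -6.2 / 126.0 × 100 = -4.9206%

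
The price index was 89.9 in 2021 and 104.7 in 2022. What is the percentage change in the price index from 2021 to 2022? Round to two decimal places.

16.46%

Change = (104.7 − 89.9) / 89.9 × 100
       = 14.8 / 89.9 × 100 = 16.4627%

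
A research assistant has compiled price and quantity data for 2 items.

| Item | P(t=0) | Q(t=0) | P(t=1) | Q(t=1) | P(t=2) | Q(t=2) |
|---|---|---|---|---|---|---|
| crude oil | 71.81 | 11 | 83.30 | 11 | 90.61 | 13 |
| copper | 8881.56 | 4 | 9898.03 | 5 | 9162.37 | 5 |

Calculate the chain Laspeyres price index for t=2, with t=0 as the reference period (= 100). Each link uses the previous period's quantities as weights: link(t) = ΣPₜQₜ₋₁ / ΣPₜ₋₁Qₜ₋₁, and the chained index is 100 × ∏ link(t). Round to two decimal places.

Link t=0→t=1:
ΣP(t=1)Q(t=0) = 83.30×11 + 9898.03×4 = 916.3 + 39592.12 = 40508.42
ΣP(t=0)Q(t=0) = 71.81×11 + 8881.56×4 = 789.91 + 35526.24 = 36316.15
link = 40508.42/36316.15 = 1.115438
Link t=1→t=2:
ΣP(t=2)Q(t=1) = 90.61×11 + 9162.37×5 = 996.71 + 45811.85 = 46808.56
ΣP(t=1)Q(t=1) = 83.30×11 + 9898.03×5 = 916.3 + 49490.15 = 50406.45
link = 46808.56/50406.45 = 0.928622
Chained index = 100 × 1.115438 × 0.928622 = 103.5821

103.58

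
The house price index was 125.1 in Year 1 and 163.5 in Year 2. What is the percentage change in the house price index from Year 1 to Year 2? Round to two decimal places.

Change = (163.5 − 125.1) / 125.1 × 100
       = 38.4 / 125.1 × 100 = 30.6954%

30.70%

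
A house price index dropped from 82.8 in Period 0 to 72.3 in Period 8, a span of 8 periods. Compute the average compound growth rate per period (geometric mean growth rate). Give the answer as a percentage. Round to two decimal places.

Growth factor = (72.3/82.8)^(1/8) = (0.873188)^(1/8) = 0.983192
Growth rate = 0.983192 − 1 = -0.016808 = -1.6808%

-1.68%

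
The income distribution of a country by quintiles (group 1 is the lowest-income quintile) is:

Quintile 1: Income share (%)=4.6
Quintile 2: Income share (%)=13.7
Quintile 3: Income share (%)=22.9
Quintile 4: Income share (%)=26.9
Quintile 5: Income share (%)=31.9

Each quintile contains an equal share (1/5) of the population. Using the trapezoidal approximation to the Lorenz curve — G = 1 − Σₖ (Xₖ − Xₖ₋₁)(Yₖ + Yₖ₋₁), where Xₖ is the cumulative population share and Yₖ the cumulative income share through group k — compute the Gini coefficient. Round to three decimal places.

0.271

Cumulative income shares Yₖ: 0.0460, 0.1830, 0.4120, 0.6810, 1.0000
Σ (Xₖ−Xₖ₋₁)(Yₖ+Yₖ₋₁) = (1/5)(0.0460+0.0000) + (1/5)(0.1830+0.0460) + (1/5)(0.4120+0.1830) + (1/5)(0.6810+0.4120) + (1/5)(1.0000+0.6810)
  = 0.0092 + 0.0458 + 0.1190 + 0.2186 + 0.3362 = 0.7288
G = 1 − 0.7288 = 0.2712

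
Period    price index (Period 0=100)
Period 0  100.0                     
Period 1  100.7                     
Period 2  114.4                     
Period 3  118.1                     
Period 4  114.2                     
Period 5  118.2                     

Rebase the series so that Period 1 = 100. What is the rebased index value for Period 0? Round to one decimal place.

99.3

Rebased(Period 0) = 100.0 / 100.7 × 100 = 99.3049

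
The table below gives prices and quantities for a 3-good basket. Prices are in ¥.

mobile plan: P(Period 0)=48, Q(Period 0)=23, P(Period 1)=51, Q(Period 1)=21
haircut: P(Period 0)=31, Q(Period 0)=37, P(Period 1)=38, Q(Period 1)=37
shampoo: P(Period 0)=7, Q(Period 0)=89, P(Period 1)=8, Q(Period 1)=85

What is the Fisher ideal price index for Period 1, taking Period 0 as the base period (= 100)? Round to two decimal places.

Laspeyres component (base-period weights):
ΣP(Period 1)Q(Period 0) = 51×23 + 38×37 + 8×89 = 1173 + 1406 + 712 = 3291
ΣP(Period 0)Q(Period 0) = 48×23 + 31×37 + 7×89 = 1104 + 1147 + 623 = 2874
L = 3291 / 2874 × 100 = 114.5094
Paasche component (current-period weights):
ΣP(Period 1)Q(Period 1) = 51×21 + 38×37 + 8×85 = 1071 + 1406 + 680 = 3157
ΣP(Period 0)Q(Period 1) = 48×21 + 31×37 + 7×85 = 1008 + 1147 + 595 = 2750
P = 3157 / 2750 × 100 = 114.8000
Fisher = √(L × P) = √(114.5094 × 114.8000) = 114.6546

114.65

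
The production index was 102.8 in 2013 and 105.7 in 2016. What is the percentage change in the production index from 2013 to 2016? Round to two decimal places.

Change = (105.7 − 102.8) / 102.8 × 100
       = 2.9 / 102.8 × 100 = 2.8210%

2.82%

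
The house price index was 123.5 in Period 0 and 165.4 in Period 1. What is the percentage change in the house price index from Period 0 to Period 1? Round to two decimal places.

Change = (165.4 − 123.5) / 123.5 × 100
       = 41.9 / 123.5 × 100 = 33.9271%

33.93%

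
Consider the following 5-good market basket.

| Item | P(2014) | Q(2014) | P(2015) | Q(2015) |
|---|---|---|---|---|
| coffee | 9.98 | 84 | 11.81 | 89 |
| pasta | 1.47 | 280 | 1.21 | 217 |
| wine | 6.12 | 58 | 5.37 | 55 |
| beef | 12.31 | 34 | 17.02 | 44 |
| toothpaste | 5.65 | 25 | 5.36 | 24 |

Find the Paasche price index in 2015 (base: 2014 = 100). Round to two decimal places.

Paasche price index uses current-period quantities as weights.
ΣP(2015)·Q(2015) = 11.81×89 + 1.21×217 + 5.37×55 + 17.02×44 + 5.36×24 = 1051.09 + 262.57 + 295.35 + 748.88 + 128.64 = 2486.53
ΣP(2014)·Q(2015) = 9.98×89 + 1.47×217 + 6.12×55 + 12.31×44 + 5.65×24 = 888.22 + 318.99 + 336.6 + 541.64 + 135.6 = 2221.05
Index = 2486.53 / 2221.05 × 100 = 111.9529

111.95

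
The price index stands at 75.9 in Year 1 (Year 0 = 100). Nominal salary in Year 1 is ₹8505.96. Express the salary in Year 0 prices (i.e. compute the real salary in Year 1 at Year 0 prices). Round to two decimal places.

11206.80

Real = Nominal ÷ (Index/100) = 8505.96 ÷ (75.9/100)
     = 8505.96 ÷ 0.759 = 11206.7984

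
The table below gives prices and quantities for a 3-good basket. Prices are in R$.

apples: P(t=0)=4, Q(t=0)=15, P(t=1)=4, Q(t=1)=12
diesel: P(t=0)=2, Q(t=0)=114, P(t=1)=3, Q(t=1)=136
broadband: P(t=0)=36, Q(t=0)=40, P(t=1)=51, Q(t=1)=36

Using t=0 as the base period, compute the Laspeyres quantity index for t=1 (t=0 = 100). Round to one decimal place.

93.5

Laspeyres quantity index uses base-period prices as weights.
ΣP(t=0)·Q(t=1) = 4×12 + 2×136 + 36×36 = 48 + 272 + 1296 = 1616
ΣP(t=0)·Q(t=0) = 4×15 + 2×114 + 36×40 = 60 + 228 + 1440 = 1728
Index = 1616 / 1728 × 100 = 93.5185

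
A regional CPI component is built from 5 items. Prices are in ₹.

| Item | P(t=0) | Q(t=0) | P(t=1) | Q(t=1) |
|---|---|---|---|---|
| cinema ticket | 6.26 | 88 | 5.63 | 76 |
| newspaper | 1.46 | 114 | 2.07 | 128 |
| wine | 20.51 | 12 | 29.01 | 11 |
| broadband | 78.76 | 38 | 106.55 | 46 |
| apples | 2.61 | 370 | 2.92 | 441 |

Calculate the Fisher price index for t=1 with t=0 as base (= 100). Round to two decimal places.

Laspeyres component (base-period weights):
ΣP(t=1)Q(t=0) = 5.63×88 + 2.07×114 + 29.01×12 + 106.55×38 + 2.92×370 = 495.44 + 235.98 + 348.12 + 4048.9 + 1080.4 = 6208.84
ΣP(t=0)Q(t=0) = 6.26×88 + 1.46×114 + 20.51×12 + 78.76×38 + 2.61×370 = 550.88 + 166.44 + 246.12 + 2992.88 + 965.7 = 4922.02
L = 6208.84 / 4922.02 × 100 = 126.1441
Paasche component (current-period weights):
ΣP(t=1)Q(t=1) = 5.63×76 + 2.07×128 + 29.01×11 + 106.55×46 + 2.92×441 = 427.88 + 264.96 + 319.11 + 4901.3 + 1287.72 = 7200.97
ΣP(t=0)Q(t=1) = 6.26×76 + 1.46×128 + 20.51×11 + 78.76×46 + 2.61×441 = 475.76 + 186.88 + 225.61 + 3622.96 + 1151.01 = 5662.22
P = 7200.97 / 5662.22 × 100 = 127.1757
Fisher = √(L × P) = √(126.1441 × 127.1757) = 126.6589

126.66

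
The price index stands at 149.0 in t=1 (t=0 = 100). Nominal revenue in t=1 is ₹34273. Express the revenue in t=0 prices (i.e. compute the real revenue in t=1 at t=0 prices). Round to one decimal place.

Real = Nominal ÷ (Index/100) = 34273 ÷ (149.0/100)
     = 34273 ÷ 1.490 = 23002.0134

23002.0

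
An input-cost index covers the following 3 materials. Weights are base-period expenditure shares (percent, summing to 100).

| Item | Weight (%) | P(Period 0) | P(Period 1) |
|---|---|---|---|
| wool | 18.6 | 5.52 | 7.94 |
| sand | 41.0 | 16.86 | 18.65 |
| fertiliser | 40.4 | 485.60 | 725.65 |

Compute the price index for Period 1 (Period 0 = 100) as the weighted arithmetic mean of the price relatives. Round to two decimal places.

wool: 18.6 × (7.94/5.52) = 18.6 × 1.438406 = 26.7543
sand: 41.0 × (18.65/16.86) = 41.0 × 1.106168 = 45.3529
fertiliser: 40.4 × (725.65/485.60) = 40.4 × 1.494337 = 60.3712
Index = Σ wᵢ·(p₁ᵢ/p₀ᵢ) = 26.7543 + 45.3529 + 60.3712 = 132.4785

132.48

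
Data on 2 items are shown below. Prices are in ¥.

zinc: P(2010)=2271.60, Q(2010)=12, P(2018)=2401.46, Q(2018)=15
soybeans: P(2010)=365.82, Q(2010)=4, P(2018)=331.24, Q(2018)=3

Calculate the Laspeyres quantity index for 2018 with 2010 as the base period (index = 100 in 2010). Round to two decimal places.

122.45

Laspeyres quantity index uses base-period prices as weights.
ΣP(2010)·Q(2018) = 2271.60×15 + 365.82×3 = 34074 + 1097.46 = 35171.46
ΣP(2010)·Q(2010) = 2271.60×12 + 365.82×4 = 27259.2 + 1463.28 = 28722.48
Index = 35171.46 / 28722.48 × 100 = 122.4527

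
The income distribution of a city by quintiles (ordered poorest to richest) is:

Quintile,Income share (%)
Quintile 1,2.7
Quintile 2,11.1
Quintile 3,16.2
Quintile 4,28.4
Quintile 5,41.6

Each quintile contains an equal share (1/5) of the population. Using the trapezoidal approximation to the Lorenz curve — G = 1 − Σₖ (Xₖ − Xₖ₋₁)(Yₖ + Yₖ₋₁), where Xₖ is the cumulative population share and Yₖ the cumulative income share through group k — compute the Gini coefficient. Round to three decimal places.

Cumulative income shares Yₖ: 0.0270, 0.1380, 0.3000, 0.5840, 1.0000
Σ (Xₖ−Xₖ₋₁)(Yₖ+Yₖ₋₁) = (1/5)(0.0270+0.0000) + (1/5)(0.1380+0.0270) + (1/5)(0.3000+0.1380) + (1/5)(0.5840+0.3000) + (1/5)(1.0000+0.5840)
  = 0.0054 + 0.0330 + 0.0876 + 0.1768 + 0.3168 = 0.6196
G = 1 − 0.6196 = 0.3804

0.380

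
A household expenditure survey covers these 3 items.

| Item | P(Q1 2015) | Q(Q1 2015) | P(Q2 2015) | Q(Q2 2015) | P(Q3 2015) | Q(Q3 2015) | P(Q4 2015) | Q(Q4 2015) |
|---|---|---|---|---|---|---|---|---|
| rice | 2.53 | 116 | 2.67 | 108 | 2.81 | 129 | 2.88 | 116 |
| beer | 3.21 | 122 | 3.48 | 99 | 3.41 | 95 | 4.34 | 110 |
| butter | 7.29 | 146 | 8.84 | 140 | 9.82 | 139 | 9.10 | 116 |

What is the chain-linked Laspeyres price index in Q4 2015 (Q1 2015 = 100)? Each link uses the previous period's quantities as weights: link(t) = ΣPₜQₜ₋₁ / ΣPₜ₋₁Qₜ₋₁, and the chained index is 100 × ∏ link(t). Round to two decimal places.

Link Q1 2015→Q2 2015:
ΣP(Q2 2015)Q(Q1 2015) = 2.67×116 + 3.48×122 + 8.84×146 = 309.72 + 424.56 + 1290.64 = 2024.92
ΣP(Q1 2015)Q(Q1 2015) = 2.53×116 + 3.21×122 + 7.29×146 = 293.48 + 391.62 + 1064.34 = 1749.44
link = 2024.92/1749.44 = 1.157468
Link Q2 2015→Q3 2015:
ΣP(Q3 2015)Q(Q2 2015) = 2.81×108 + 3.41×99 + 9.82×140 = 303.48 + 337.59 + 1374.8 = 2015.87
ΣP(Q2 2015)Q(Q2 2015) = 2.67×108 + 3.48×99 + 8.84×140 = 288.36 + 344.52 + 1237.6 = 1870.48
link = 2015.87/1870.48 = 1.077729
Link Q3 2015→Q4 2015:
ΣP(Q4 2015)Q(Q3 2015) = 2.88×129 + 4.34×95 + 9.10×139 = 371.52 + 412.3 + 1264.9 = 2048.72
ΣP(Q3 2015)Q(Q3 2015) = 2.81×129 + 3.41×95 + 9.82×139 = 362.49 + 323.95 + 1364.98 = 2051.42
link = 2048.72/2051.42 = 0.998684
Chained index = 100 × 1.157468 × 1.077729 × 0.998684 = 124.5794

124.58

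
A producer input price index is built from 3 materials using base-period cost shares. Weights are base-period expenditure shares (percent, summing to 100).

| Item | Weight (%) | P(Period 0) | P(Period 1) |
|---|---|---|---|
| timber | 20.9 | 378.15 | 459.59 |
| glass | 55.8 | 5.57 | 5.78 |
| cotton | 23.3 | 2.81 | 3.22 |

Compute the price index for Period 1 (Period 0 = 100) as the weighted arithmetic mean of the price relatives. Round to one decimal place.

timber: 20.9 × (459.59/378.15) = 20.9 × 1.215364 = 25.4011
glass: 55.8 × (5.78/5.57) = 55.8 × 1.037702 = 57.9038
cotton: 23.3 × (3.22/2.81) = 23.3 × 1.145907 = 26.6996
Index = Σ wᵢ·(p₁ᵢ/p₀ᵢ) = 25.4011 + 57.9038 + 26.6996 = 110.0045

110.0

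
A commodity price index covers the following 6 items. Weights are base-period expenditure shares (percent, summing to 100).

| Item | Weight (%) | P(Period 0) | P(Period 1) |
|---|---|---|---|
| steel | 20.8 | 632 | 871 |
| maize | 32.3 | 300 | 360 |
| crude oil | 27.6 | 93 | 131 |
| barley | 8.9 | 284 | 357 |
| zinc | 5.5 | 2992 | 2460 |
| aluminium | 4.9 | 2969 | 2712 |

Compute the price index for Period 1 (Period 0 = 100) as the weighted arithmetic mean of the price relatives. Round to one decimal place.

steel: 20.8 × (871/632) = 20.8 × 1.378165 = 28.6658
maize: 32.3 × (360/300) = 32.3 × 1.200000 = 38.7600
crude oil: 27.6 × (131/93) = 27.6 × 1.408602 = 38.8774
barley: 8.9 × (357/284) = 8.9 × 1.257042 = 11.1877
zinc: 5.5 × (2460/2992) = 5.5 × 0.822193 = 4.5221
aluminium: 4.9 × (2712/2969) = 4.9 × 0.913439 = 4.4759
Index = Σ wᵢ·(p₁ᵢ/p₀ᵢ) = 28.6658 + 38.7600 + 38.8774 + 11.1877 + 4.5221 + 4.4759 = 126.4888

126.5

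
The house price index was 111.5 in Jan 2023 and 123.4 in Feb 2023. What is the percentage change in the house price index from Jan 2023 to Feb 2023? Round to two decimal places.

10.67%

Change = (123.4 − 111.5) / 111.5 × 100
       = 11.9 / 111.5 × 100 = 10.6726%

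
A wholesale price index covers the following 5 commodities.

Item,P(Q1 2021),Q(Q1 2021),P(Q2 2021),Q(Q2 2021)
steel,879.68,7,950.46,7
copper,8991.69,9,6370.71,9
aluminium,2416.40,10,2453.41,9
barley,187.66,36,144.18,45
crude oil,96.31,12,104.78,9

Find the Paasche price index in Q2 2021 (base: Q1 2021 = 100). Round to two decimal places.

79.14

Paasche price index uses current-period quantities as weights.
ΣP(Q2 2021)·Q(Q2 2021) = 950.46×7 + 6370.71×9 + 2453.41×9 + 144.18×45 + 104.78×9 = 6653.22 + 57336.39 + 22080.69 + 6488.1 + 943.02 = 93501.42
ΣP(Q1 2021)·Q(Q2 2021) = 879.68×7 + 8991.69×9 + 2416.40×9 + 187.66×45 + 96.31×9 = 6157.76 + 80925.21 + 21747.6 + 8444.7 + 866.79 = 118142.06
Index = 93501.42 / 118142.06 × 100 = 79.1432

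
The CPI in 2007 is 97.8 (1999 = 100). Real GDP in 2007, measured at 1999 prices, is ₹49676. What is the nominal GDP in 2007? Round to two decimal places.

48583.13

Nominal = Real × (Index/100) = 49676 × (97.8/100)
        = 49676 × 0.978 = 48583.1280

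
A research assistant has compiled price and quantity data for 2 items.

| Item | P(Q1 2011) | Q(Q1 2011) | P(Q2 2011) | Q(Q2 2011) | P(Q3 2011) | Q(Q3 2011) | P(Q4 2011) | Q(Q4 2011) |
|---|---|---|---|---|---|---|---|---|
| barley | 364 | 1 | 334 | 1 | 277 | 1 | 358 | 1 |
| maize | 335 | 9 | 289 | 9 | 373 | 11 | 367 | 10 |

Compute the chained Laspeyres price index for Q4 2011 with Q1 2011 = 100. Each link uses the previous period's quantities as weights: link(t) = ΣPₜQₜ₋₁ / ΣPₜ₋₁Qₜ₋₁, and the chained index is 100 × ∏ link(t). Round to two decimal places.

Link Q1 2011→Q2 2011:
ΣP(Q2 2011)Q(Q1 2011) = 334×1 + 289×9 = 334 + 2601 = 2935
ΣP(Q1 2011)Q(Q1 2011) = 364×1 + 335×9 = 364 + 3015 = 3379
link = 2935/3379 = 0.868600
Link Q2 2011→Q3 2011:
ΣP(Q3 2011)Q(Q2 2011) = 277×1 + 373×9 = 277 + 3357 = 3634
ΣP(Q2 2011)Q(Q2 2011) = 334×1 + 289×9 = 334 + 2601 = 2935
link = 3634/2935 = 1.238160
Link Q3 2011→Q4 2011:
ΣP(Q4 2011)Q(Q3 2011) = 358×1 + 367×11 = 358 + 4037 = 4395
ΣP(Q3 2011)Q(Q3 2011) = 277×1 + 373×11 = 277 + 4103 = 4380
link = 4395/4380 = 1.003425
Chained index = 100 × 0.868600 × 1.238160 × 1.003425 = 107.9149

107.91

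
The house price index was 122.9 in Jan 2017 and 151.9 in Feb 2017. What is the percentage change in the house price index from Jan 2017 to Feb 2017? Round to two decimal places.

Change = (151.9 − 122.9) / 122.9 × 100
       = 29.0 / 122.9 × 100 = 23.5964%

23.60%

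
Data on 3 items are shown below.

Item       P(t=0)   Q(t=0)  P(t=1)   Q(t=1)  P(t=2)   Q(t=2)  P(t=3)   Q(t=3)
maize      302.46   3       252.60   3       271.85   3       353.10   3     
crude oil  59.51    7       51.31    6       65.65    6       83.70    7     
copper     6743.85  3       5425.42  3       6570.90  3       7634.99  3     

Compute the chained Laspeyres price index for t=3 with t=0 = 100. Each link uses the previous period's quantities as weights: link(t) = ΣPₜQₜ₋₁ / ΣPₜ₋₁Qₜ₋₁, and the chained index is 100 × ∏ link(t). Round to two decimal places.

113.84

Link t=0→t=1:
ΣP(t=1)Q(t=0) = 252.60×3 + 51.31×7 + 5425.42×3 = 757.8 + 359.17 + 16276.26 = 17393.23
ΣP(t=0)Q(t=0) = 302.46×3 + 59.51×7 + 6743.85×3 = 907.38 + 416.57 + 20231.55 = 21555.5
link = 17393.23/21555.5 = 0.806905
Link t=1→t=2:
ΣP(t=2)Q(t=1) = 271.85×3 + 65.65×6 + 6570.90×3 = 815.55 + 393.9 + 19712.7 = 20922.15
ΣP(t=1)Q(t=1) = 252.60×3 + 51.31×6 + 5425.42×3 = 757.8 + 307.86 + 16276.26 = 17341.92
link = 20922.15/17341.92 = 1.206449
Link t=2→t=3:
ΣP(t=3)Q(t=2) = 353.10×3 + 83.70×6 + 7634.99×3 = 1059.3 + 502.2 + 22904.97 = 24466.47
ΣP(t=2)Q(t=2) = 271.85×3 + 65.65×6 + 6570.90×3 = 815.55 + 393.9 + 19712.7 = 20922.15
link = 24466.47/20922.15 = 1.169405
Chained index = 100 × 0.806905 × 1.206449 × 1.169405 = 113.8404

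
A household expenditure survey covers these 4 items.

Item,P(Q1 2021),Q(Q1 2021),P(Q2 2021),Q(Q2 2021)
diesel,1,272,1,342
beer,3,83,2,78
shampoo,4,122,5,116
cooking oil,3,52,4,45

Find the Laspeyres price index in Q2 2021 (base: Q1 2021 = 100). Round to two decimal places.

Laspeyres price index uses base-period quantities as weights.
ΣP(Q2 2021)·Q(Q1 2021) = 1×272 + 2×83 + 5×122 + 4×52 = 272 + 166 + 610 + 208 = 1256
ΣP(Q1 2021)·Q(Q1 2021) = 1×272 + 3×83 + 4×122 + 3×52 = 272 + 249 + 488 + 156 = 1165
Index = 1256 / 1165 × 100 = 107.8112

107.81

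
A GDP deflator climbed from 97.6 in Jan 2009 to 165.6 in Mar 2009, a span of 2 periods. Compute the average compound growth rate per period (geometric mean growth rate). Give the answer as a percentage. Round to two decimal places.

Growth factor = (165.6/97.6)^(1/2) = (1.696721)^(1/2) = 1.302583
Growth rate = 1.302583 − 1 = 0.302583 = 30.2583%

30.26%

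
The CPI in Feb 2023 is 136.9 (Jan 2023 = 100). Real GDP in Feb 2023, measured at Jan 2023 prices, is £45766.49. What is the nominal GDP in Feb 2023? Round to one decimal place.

62654.3

Nominal = Real × (Index/100) = 45766.49 × (136.9/100)
        = 45766.49 × 1.369 = 62654.3248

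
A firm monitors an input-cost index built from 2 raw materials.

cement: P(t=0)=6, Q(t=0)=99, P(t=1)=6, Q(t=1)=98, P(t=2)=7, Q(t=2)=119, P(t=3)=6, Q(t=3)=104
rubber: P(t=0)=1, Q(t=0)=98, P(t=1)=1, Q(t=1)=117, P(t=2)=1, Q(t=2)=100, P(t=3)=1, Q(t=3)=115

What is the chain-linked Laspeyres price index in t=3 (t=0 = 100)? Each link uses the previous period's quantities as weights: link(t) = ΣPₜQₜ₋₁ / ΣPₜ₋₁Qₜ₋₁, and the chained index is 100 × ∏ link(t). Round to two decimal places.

99.37

Link t=0→t=1:
ΣP(t=1)Q(t=0) = 6×99 + 1×98 = 594 + 98 = 692
ΣP(t=0)Q(t=0) = 6×99 + 1×98 = 594 + 98 = 692
link = 692/692 = 1.000000
Link t=1→t=2:
ΣP(t=2)Q(t=1) = 7×98 + 1×117 = 686 + 117 = 803
ΣP(t=1)Q(t=1) = 6×98 + 1×117 = 588 + 117 = 705
link = 803/705 = 1.139007
Link t=2→t=3:
ΣP(t=3)Q(t=2) = 6×119 + 1×100 = 714 + 100 = 814
ΣP(t=2)Q(t=2) = 7×119 + 1×100 = 833 + 100 = 933
link = 814/933 = 0.872454
Chained index = 100 × 1.000000 × 1.139007 × 0.872454 = 99.3732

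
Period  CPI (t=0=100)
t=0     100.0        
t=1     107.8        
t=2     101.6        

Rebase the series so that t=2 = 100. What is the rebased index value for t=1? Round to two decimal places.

106.10

Rebased(t=1) = 107.8 / 101.6 × 100 = 106.1024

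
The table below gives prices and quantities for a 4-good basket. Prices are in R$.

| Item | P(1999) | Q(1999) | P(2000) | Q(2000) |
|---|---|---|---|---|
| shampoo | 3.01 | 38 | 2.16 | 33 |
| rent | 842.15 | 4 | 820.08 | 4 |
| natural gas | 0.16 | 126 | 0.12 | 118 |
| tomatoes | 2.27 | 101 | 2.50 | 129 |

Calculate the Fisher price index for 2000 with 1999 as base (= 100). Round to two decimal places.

97.42

Laspeyres component (base-period weights):
ΣP(2000)Q(1999) = 2.16×38 + 820.08×4 + 0.12×126 + 2.50×101 = 82.08 + 3280.32 + 15.12 + 252.5 = 3630.02
ΣP(1999)Q(1999) = 3.01×38 + 842.15×4 + 0.16×126 + 2.27×101 = 114.38 + 3368.6 + 20.16 + 229.27 = 3732.41
L = 3630.02 / 3732.41 × 100 = 97.2567
Paasche component (current-period weights):
ΣP(2000)Q(2000) = 2.16×33 + 820.08×4 + 0.12×118 + 2.50×129 = 71.28 + 3280.32 + 14.16 + 322.5 = 3688.26
ΣP(1999)Q(2000) = 3.01×33 + 842.15×4 + 0.16×118 + 2.27×129 = 99.33 + 3368.6 + 18.88 + 292.83 = 3779.64
P = 3688.26 / 3779.64 × 100 = 97.5823
Fisher = √(L × P) = √(97.2567 × 97.5823) = 97.4194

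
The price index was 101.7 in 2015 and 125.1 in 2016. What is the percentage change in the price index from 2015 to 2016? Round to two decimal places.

23.01%

Change = (125.1 − 101.7) / 101.7 × 100
       = 23.4 / 101.7 × 100 = 23.0088%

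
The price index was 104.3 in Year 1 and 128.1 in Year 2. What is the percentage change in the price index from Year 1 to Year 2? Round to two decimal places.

Change = (128.1 − 104.3) / 104.3 × 100
       = 23.8 / 104.3 × 100 = 22.8188%

22.82%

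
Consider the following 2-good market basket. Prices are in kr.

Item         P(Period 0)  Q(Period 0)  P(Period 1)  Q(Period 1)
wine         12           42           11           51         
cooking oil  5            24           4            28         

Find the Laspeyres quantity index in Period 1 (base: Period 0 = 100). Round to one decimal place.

120.5

Laspeyres quantity index uses base-period prices as weights.
ΣP(Period 0)·Q(Period 1) = 12×51 + 5×28 = 612 + 140 = 752
ΣP(Period 0)·Q(Period 0) = 12×42 + 5×24 = 504 + 120 = 624
Index = 752 / 624 × 100 = 120.5128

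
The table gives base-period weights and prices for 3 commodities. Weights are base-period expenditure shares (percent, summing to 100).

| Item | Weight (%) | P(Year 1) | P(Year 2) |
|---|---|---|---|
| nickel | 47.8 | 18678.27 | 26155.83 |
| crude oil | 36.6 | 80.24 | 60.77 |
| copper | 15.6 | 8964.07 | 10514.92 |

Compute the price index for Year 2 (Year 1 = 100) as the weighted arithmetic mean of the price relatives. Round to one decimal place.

nickel: 47.8 × (26155.83/18678.27) = 47.8 × 1.400335 = 66.9360
crude oil: 36.6 × (60.77/80.24) = 36.6 × 0.757353 = 27.7191
copper: 15.6 × (10514.92/8964.07) = 15.6 × 1.173007 = 18.2989
Index = Σ wᵢ·(p₁ᵢ/p₀ᵢ) = 66.9360 + 27.7191 + 18.2989 = 112.9540

113.0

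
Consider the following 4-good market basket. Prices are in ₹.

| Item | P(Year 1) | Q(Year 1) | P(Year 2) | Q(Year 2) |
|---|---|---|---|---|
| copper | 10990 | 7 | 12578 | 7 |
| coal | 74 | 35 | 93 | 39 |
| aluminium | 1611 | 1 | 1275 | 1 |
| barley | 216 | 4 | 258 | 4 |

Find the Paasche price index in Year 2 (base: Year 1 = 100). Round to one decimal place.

Paasche price index uses current-period quantities as weights.
ΣP(Year 2)·Q(Year 2) = 12578×7 + 93×39 + 1275×1 + 258×4 = 88046 + 3627 + 1275 + 1032 = 93980
ΣP(Year 1)·Q(Year 2) = 10990×7 + 74×39 + 1611×1 + 216×4 = 76930 + 2886 + 1611 + 864 = 82291
Index = 93980 / 82291 × 100 = 114.2045

114.2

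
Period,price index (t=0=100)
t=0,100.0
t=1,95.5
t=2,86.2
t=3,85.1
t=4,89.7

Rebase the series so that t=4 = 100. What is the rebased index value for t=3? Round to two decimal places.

94.87

Rebased(t=3) = 85.1 / 89.7 × 100 = 94.8718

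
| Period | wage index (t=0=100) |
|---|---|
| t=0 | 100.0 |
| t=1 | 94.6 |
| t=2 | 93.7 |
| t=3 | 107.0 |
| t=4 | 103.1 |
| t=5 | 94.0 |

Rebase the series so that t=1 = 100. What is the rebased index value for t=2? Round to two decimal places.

Rebased(t=2) = 93.7 / 94.6 × 100 = 99.0486

99.05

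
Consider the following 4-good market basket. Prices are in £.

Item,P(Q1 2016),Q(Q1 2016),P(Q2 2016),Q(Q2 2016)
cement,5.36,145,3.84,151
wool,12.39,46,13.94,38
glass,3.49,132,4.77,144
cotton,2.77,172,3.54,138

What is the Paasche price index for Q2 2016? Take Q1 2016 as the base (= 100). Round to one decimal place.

105.5

Paasche price index uses current-period quantities as weights.
ΣP(Q2 2016)·Q(Q2 2016) = 3.84×151 + 13.94×38 + 4.77×144 + 3.54×138 = 579.84 + 529.72 + 686.88 + 488.52 = 2284.96
ΣP(Q1 2016)·Q(Q2 2016) = 5.36×151 + 12.39×38 + 3.49×144 + 2.77×138 = 809.36 + 470.82 + 502.56 + 382.26 = 2165
Index = 2284.96 / 2165 × 100 = 105.5409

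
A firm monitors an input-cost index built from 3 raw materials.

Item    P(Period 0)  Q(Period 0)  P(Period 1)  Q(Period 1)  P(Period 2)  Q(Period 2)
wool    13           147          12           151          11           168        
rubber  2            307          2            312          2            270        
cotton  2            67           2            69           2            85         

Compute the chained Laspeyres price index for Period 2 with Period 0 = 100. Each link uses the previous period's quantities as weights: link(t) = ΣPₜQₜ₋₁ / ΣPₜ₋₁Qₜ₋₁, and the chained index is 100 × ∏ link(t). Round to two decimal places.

Link Period 0→Period 1:
ΣP(Period 1)Q(Period 0) = 12×147 + 2×307 + 2×67 = 1764 + 614 + 134 = 2512
ΣP(Period 0)Q(Period 0) = 13×147 + 2×307 + 2×67 = 1911 + 614 + 134 = 2659
link = 2512/2659 = 0.944716
Link Period 1→Period 2:
ΣP(Period 2)Q(Period 1) = 11×151 + 2×312 + 2×69 = 1661 + 624 + 138 = 2423
ΣP(Period 1)Q(Period 1) = 12×151 + 2×312 + 2×69 = 1812 + 624 + 138 = 2574
link = 2423/2574 = 0.941336
Chained index = 100 × 0.944716 × 0.941336 = 88.9296

88.93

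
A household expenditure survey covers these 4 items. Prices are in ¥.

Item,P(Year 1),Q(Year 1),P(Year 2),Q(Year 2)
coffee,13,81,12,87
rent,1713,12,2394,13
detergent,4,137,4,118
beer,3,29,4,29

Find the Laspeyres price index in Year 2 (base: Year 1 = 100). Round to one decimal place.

136.5

Laspeyres price index uses base-period quantities as weights.
ΣP(Year 2)·Q(Year 1) = 12×81 + 2394×12 + 4×137 + 4×29 = 972 + 28728 + 548 + 116 = 30364
ΣP(Year 1)·Q(Year 1) = 13×81 + 1713×12 + 4×137 + 3×29 = 1053 + 20556 + 548 + 87 = 22244
Index = 30364 / 22244 × 100 = 136.5042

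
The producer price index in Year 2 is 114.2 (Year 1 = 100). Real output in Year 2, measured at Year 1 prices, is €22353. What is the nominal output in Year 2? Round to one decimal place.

25527.1

Nominal = Real × (Index/100) = 22353 × (114.2/100)
        = 22353 × 1.142 = 25527.1260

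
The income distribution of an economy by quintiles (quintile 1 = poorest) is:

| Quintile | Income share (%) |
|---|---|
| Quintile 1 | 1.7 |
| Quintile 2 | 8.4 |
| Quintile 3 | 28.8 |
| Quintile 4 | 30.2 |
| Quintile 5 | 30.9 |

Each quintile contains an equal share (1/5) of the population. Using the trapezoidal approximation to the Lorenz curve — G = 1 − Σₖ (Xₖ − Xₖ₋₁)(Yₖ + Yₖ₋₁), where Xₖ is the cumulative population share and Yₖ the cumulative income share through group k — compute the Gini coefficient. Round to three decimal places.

Cumulative income shares Yₖ: 0.0170, 0.1010, 0.3890, 0.6910, 1.0000
Σ (Xₖ−Xₖ₋₁)(Yₖ+Yₖ₋₁) = (1/5)(0.0170+0.0000) + (1/5)(0.1010+0.0170) + (1/5)(0.3890+0.1010) + (1/5)(0.6910+0.3890) + (1/5)(1.0000+0.6910)
  = 0.0034 + 0.0236 + 0.0980 + 0.2160 + 0.3382 = 0.6792
G = 1 − 0.6792 = 0.3208

0.321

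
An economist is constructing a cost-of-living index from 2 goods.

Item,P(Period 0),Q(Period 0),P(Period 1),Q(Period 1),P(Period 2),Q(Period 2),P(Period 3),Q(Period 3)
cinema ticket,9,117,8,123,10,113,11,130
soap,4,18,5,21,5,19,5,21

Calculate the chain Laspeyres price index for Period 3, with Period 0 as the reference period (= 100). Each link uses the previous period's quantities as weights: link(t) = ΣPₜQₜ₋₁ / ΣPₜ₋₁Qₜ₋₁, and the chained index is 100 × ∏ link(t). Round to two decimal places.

122.11

Link Period 0→Period 1:
ΣP(Period 1)Q(Period 0) = 8×117 + 5×18 = 936 + 90 = 1026
ΣP(Period 0)Q(Period 0) = 9×117 + 4×18 = 1053 + 72 = 1125
link = 1026/1125 = 0.912000
Link Period 1→Period 2:
ΣP(Period 2)Q(Period 1) = 10×123 + 5×21 = 1230 + 105 = 1335
ΣP(Period 1)Q(Period 1) = 8×123 + 5×21 = 984 + 105 = 1089
link = 1335/1089 = 1.225895
Link Period 2→Period 3:
ΣP(Period 3)Q(Period 2) = 11×113 + 5×19 = 1243 + 95 = 1338
ΣP(Period 2)Q(Period 2) = 10×113 + 5×19 = 1130 + 95 = 1225
link = 1338/1225 = 1.092245
Chained index = 100 × 0.912000 × 1.225895 × 1.092245 = 122.1148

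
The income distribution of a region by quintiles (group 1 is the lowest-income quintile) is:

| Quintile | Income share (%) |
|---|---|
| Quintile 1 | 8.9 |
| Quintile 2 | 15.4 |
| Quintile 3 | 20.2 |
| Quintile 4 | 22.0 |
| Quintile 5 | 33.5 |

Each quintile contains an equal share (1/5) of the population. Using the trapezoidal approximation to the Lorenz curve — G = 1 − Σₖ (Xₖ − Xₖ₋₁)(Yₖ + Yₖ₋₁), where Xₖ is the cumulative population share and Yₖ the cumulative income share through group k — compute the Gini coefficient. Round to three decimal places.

0.223

Cumulative income shares Yₖ: 0.0890, 0.2430, 0.4450, 0.6650, 1.0000
Σ (Xₖ−Xₖ₋₁)(Yₖ+Yₖ₋₁) = (1/5)(0.0890+0.0000) + (1/5)(0.2430+0.0890) + (1/5)(0.4450+0.2430) + (1/5)(0.6650+0.4450) + (1/5)(1.0000+0.6650)
  = 0.0178 + 0.0664 + 0.1376 + 0.2220 + 0.3330 = 0.7768
G = 1 − 0.7768 = 0.2232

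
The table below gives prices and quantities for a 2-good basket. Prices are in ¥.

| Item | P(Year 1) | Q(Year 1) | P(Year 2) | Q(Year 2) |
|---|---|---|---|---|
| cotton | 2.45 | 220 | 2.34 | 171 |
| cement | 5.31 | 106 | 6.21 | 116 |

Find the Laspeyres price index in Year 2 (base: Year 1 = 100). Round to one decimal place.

106.5

Laspeyres price index uses base-period quantities as weights.
ΣP(Year 2)·Q(Year 1) = 2.34×220 + 6.21×106 = 514.8 + 658.26 = 1173.06
ΣP(Year 1)·Q(Year 1) = 2.45×220 + 5.31×106 = 539 + 562.86 = 1101.86
Index = 1173.06 / 1101.86 × 100 = 106.4618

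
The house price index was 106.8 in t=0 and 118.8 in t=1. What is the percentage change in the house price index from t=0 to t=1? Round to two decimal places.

11.24%

Change = (118.8 − 106.8) / 106.8 × 100
       = 12.0 / 106.8 × 100 = 11.2360%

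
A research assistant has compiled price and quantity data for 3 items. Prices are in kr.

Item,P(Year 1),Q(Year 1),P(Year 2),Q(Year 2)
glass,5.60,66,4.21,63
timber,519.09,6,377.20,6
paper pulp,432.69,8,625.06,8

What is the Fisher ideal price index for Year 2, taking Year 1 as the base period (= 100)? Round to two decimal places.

108.62

Laspeyres component (base-period weights):
ΣP(Year 2)Q(Year 1) = 4.21×66 + 377.20×6 + 625.06×8 = 277.86 + 2263.2 + 5000.48 = 7541.54
ΣP(Year 1)Q(Year 1) = 5.60×66 + 519.09×6 + 432.69×8 = 369.6 + 3114.54 + 3461.52 = 6945.66
L = 7541.54 / 6945.66 × 100 = 108.5792
Paasche component (current-period weights):
ΣP(Year 2)Q(Year 2) = 4.21×63 + 377.20×6 + 625.06×8 = 265.23 + 2263.2 + 5000.48 = 7528.91
ΣP(Year 1)Q(Year 2) = 5.60×63 + 519.09×6 + 432.69×8 = 352.8 + 3114.54 + 3461.52 = 6928.86
P = 7528.91 / 6928.86 × 100 = 108.6602
Fisher = √(L × P) = √(108.5792 × 108.6602) = 108.6197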